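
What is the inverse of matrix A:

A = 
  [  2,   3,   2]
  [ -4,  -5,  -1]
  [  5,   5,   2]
det(A) = (2)·((-5)(2) - (-1)(5)) - (3)·((-4)(2) - (-1)(5)) + (2)·((-4)(5) - (-5)(5))
  = (2)(-5) - (3)(-3) + (2)(5)
  = 9
det(A) = 9 ≠ 0, so A is invertible.

Cofactors Cᵢⱼ = (-1)ⁱ⁺ʲ·Mᵢⱼ:
C = 
  [ -5,   3,   5]
  [  4,  -6,   5]
  [  7,  -6,   2]

adj(A) = Cᵀ:
adj(A) = 
  [ -5,   4,   7]
  [  3,  -6,  -6]
  [  5,   5,   2]

A⁻¹ = (1/9) · adj(A):
A⁻¹ = 
  [-5/9,  4/9,  7/9]
  [ 1/3, -2/3, -2/3]
  [ 5/9,  5/9,  2/9]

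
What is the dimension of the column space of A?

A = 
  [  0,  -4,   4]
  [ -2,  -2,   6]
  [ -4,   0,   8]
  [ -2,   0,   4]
dim(Col(A)) = 2

Row reduce:
Swap R1 ↔ R2
R3 → R3 - (2)·R1
R4 → R4 - (1)·R1
R3 → R3 + (1)·R2
R4 → R4 + (1/2)·R2
REF = 
  [ -2,  -2,   6]
  [  0,  -4,   4]
  [  0,   0,   0]
  [  0,   0,   0]
Pivot columns: 1, 2 → 2 pivots.
dim(Col(A)) = number of pivot columns = 2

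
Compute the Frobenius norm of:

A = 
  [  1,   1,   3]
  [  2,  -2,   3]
||A||_F = 5.292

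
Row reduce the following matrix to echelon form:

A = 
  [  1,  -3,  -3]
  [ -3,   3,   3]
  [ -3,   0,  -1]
Row operations:
R2 → R2 + (3)·R1
R3 → R3 + (3)·R1
R3 → R3 - (3/2)·R2

Resulting echelon form:
REF = 
  [  1,  -3,  -3]
  [  0,  -6,  -6]
  [  0,   0,  -1]

Rank = 3 (number of non-zero pivot rows).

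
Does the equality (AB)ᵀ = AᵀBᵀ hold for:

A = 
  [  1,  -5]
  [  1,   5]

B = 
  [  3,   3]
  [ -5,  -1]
No

(AB)ᵀ = 
  [ 28, -22]
  [  8,  -2]

AᵀBᵀ = 
  [  6,  -6]
  [  0,  20]

The two matrices differ, so (AB)ᵀ ≠ AᵀBᵀ in general. The correct identity is (AB)ᵀ = BᵀAᵀ.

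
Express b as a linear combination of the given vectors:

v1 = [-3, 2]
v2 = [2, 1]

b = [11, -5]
c1 = -3, c2 = 1

b = -3·v1 + 1·v2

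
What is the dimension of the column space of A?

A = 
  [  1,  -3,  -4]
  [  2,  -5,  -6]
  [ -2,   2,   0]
dim(Col(A)) = 2

Row reduce:
R2 → R2 - (2)·R1
R3 → R3 + (2)·R1
R3 → R3 + (4)·R2
REF = 
  [  1,  -3,  -4]
  [  0,   1,   2]
  [  0,   0,   0]
Pivot columns: 1, 2 → 2 pivots.
dim(Col(A)) = number of pivot columns = 2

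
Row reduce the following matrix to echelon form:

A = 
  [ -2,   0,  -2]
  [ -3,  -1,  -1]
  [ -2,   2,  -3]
Row operations:
R2 → R2 - (3/2)·R1
R3 → R3 - (1)·R1
R3 → R3 + (2)·R2

Resulting echelon form:
REF = 
  [ -2,   0,  -2]
  [  0,  -1,   2]
  [  0,   0,   3]

Rank = 3 (number of non-zero pivot rows).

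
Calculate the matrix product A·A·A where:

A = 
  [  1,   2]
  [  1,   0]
A² = A·A:
A²[1,1] = (1)(1) + (2)(1) = 3
A²[1,2] = (1)(2) + (2)(0) = 2
A²[2,1] = (1)(1) + (0)(1) = 1
A²[2,2] = (1)(2) + (0)(0) = 2
A² = 
  [  3,   2]
  [  1,   2]

A^3 = A^2·A:
A^3[1,1] = (3)(1) + (2)(1) = 5
A^3[1,2] = (3)(2) + (2)(0) = 6
A^3[2,1] = (1)(1) + (2)(1) = 3
A^3[2,2] = (1)(2) + (2)(0) = 2
A^3 = 
  [  5,   6]
  [  3,   2]

Therefore
A^3 = 
  [  5,   6]
  [  3,   2]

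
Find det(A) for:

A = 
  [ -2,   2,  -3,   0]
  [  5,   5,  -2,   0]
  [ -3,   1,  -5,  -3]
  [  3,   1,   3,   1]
Cofactor expansion along row 1: det(A) = a₁₁M₁₁ - a₁₂M₁₂ + a₁₃M₁₃ - a₁₄M₁₄

M₁₁ = det[[5, -2, 0]; [1, -5, -3]; [1, 3, 1]]
  = (5)·((-5)(1) - (-3)(3)) - (-2)·((1)(1) - (-3)(1)) + (0)·((1)(3) - (-5)(1))
  = (5)(4) - (-2)(4) + (0)(8)
  = 28
M₁₂ = det[[5, -2, 0]; [-3, -5, -3]; [3, 3, 1]]
  = (5)·((-5)(1) - (-3)(3)) - (-2)·((-3)(1) - (-3)(3)) + (0)·((-3)(3) - (-5)(3))
  = (5)(4) - (-2)(6) + (0)(6)
  = 32
M₁₃ = det[[5, 5, 0]; [-3, 1, -3]; [3, 1, 1]]
  = (5)·((1)(1) - (-3)(1)) - (5)·((-3)(1) - (-3)(3)) + (0)·((-3)(1) - (1)(3))
  = (5)(4) - (5)(6) + (0)(-6)
  = -10
M₁₄ = det[[5, 5, -2]; [-3, 1, -5]; [3, 1, 3]]
  = (5)·((1)(3) - (-5)(1)) - (5)·((-3)(3) - (-5)(3)) + (-2)·((-3)(1) - (1)(3))
  = (5)(8) - (5)(6) + (-2)(-6)
  = 22

det(A) = (-2)(28) - (2)(32) + (-3)(-10) - (0)(22) = -90

det(A) = -90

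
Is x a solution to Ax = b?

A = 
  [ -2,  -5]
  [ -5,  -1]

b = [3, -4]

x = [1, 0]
No

Ax = [-2, -5] ≠ b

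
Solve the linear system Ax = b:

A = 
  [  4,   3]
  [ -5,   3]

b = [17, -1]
x = [2, 3]

Row reduce the augmented matrix [A|b]:
R2 → R2 + (5/4)·R1
REF = 
  [   4,    3,   17]
  [   0, 27/4, 81/4]

Back-substitution:
x₂ = (81/4) / (27/4) = 3
x₁ = (17 - (3)(3)) / 4 = 2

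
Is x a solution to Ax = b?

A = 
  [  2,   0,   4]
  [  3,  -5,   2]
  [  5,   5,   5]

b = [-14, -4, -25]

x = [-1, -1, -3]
Yes

Ax = [-14, -4, -25] = b ✓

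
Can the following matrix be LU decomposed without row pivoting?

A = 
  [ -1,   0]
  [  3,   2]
Yes.
A[1,1] = -1 ≠ 0, so Gaussian elimination proceeds without a row swap: multiplier ℓ₂₁ = (3)/(-1) = -3, and U[2,2] = 2 - (-3)(0) = 2.
L = 
  [  1,   0]
  [ -3,   1]
U = 
  [ -1,   0]
  [  0,   2]
Check row 2 of LU: [(-3)(-1), (-3)(0) + 2] = [3, 2] = row 2 of A ✓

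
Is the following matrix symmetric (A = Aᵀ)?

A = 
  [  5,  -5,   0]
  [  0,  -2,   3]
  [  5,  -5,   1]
No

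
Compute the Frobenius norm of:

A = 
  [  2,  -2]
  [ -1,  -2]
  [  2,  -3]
||A||_F = 5.099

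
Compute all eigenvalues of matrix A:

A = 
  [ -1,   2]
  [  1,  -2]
tr(A) = -3, det(A) = 0
Characteristic polynomial: λ² - tr(A)λ + det(A) = λ² + 3λ
λ² + 3λ = λ(λ + 3)

λ = 0, -3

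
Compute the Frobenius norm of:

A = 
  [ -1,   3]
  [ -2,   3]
||A||_F = 4.796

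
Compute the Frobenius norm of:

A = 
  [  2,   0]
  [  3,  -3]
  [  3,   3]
||A||_F = 6.325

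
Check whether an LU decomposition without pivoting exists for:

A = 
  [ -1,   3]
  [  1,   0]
Yes.
A[1,1] = -1 ≠ 0, so Gaussian elimination proceeds without a row swap: multiplier ℓ₂₁ = (1)/(-1) = -1, and U[2,2] = 0 - (-1)(3) = 3.
L = 
  [  1,   0]
  [ -1,   1]
U = 
  [ -1,   3]
  [  0,   3]
Check row 2 of LU: [(-1)(-1), (-1)(3) + 3] = [1, 0] = row 2 of A ✓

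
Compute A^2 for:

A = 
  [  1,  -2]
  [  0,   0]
A² = A·A:
A²[1,1] = (1)(1) + (-2)(0) = 1
A²[1,2] = (1)(-2) + (-2)(0) = -2
A²[2,1] = (0)(1) + (0)(0) = 0
A²[2,2] = (0)(-2) + (0)(0) = 0
A² = 
  [  1,  -2]
  [  0,   0]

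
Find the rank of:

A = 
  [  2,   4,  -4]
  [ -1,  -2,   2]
rank(A) = 1

Row reduce:
R2 → R2 + (1/2)·R1
REF = 
  [  2,   4,  -4]
  [  0,   0,   0]
Pivot columns: 1 → 1 pivot.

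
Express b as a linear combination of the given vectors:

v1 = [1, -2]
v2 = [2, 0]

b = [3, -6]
c1 = 3, c2 = 0

b = 3·v1 + 0·v2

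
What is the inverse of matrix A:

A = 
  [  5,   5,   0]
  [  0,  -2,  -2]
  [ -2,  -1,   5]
det(A) = (5)·((-2)(5) - (-2)(-1)) - (5)·((0)(5) - (-2)(-2)) + (0)·((0)(-1) - (-2)(-2))
  = (5)(-12) - (5)(-4) + (0)(-4)
  = -40
det(A) = -40 ≠ 0, so A is invertible.

Cofactors Cᵢⱼ = (-1)ⁱ⁺ʲ·Mᵢⱼ:
C = 
  [-12,   4,  -4]
  [-25,  25,  -5]
  [-10,  10, -10]

adj(A) = Cᵀ:
adj(A) = 
  [-12, -25, -10]
  [  4,  25,  10]
  [ -4,  -5, -10]

A⁻¹ = (-1/40) · adj(A):
A⁻¹ = 
  [ 3/10,   5/8,   1/4]
  [-1/10,  -5/8,  -1/4]
  [ 1/10,   1/8,   1/4]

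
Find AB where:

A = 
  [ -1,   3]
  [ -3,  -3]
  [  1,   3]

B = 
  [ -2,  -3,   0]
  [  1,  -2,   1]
A is 3×2 and B is 2×3, so AB is 3×3. Each entry is (row of A)·(column of B):
AB[1,1] = (-1)(-2) + (3)(1) = 5
AB[1,2] = (-1)(-3) + (3)(-2) = -3
AB[1,3] = (-1)(0) + (3)(1) = 3
AB[2,1] = (-3)(-2) + (-3)(1) = 3
AB[2,2] = (-3)(-3) + (-3)(-2) = 15
AB[2,3] = (-3)(0) + (-3)(1) = -3
AB[3,1] = (1)(-2) + (3)(1) = 1
AB[3,2] = (1)(-3) + (3)(-2) = -9
AB[3,3] = (1)(0) + (3)(1) = 3

AB = 
  [  5,  -3,   3]
  [  3,  15,  -3]
  [  1,  -9,   3]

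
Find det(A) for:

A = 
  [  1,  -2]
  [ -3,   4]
-2

For a 2×2 matrix, det = ad - bc = (1)(4) - (-2)(-3) = -2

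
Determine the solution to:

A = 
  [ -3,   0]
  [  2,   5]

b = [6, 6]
Row reduce the augmented matrix [A|b]:
R2 → R2 + (2/3)·R1
REF = 
  [ -3,   0,   6]
  [  0,   5,  10]

Back-substitution:
x₂ = 10 / 5 = 2
x₁ = (6 - (0)(2)) / (-3) = -2

x = [-2, 2]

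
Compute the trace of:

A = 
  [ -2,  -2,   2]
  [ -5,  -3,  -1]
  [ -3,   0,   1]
-4

tr(A) = -2 + -3 + 1 = -4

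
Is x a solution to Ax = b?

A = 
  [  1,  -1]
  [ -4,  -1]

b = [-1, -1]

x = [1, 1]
No

Ax = [0, -5] ≠ b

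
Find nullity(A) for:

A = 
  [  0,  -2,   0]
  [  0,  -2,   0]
nullity(A) = 2

Row reduce:
R2 → R2 - (1)·R1
REF = 
  [  0,  -2,   0]
  [  0,   0,   0]
Pivot columns: 2 → 1 pivot.
rank(A) = 1, so nullity(A) = 3 - 1 = 2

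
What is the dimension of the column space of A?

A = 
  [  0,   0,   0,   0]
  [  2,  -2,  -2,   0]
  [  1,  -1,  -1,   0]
Row reduce:
Swap R1 ↔ R2
R3 → R3 - (1/2)·R1
REF = 
  [  2,  -2,  -2,   0]
  [  0,   0,   0,   0]
  [  0,   0,   0,   0]
Pivot columns: 1 → 1 pivot.
dim(Col(A)) = number of pivot columns = 1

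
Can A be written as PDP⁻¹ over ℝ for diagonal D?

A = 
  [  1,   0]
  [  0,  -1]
Yes

tr(A) = 0, det(A) = -1
Characteristic polynomial: λ² - tr(A)λ + det(A) = λ² - 1
λ² - 1 = (λ + 1)(λ - 1)
Eigenvalues: 1, -1
λ=-1: alg. mult. = 1, geom. mult. = 2 - rank(A - (-1)I) = 2 - 1 = 1
λ=1: alg. mult. = 1, geom. mult. = 2 - rank(A - (1)I) = 2 - 1 = 1
Sum of geometric multiplicities equals n, so A has n independent eigenvectors.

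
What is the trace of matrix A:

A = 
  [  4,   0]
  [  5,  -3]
1

tr(A) = 4 + -3 = 1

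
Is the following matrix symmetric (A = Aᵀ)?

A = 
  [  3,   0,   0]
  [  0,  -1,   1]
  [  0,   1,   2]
Yes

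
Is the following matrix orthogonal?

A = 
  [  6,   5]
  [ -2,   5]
No

AᵀA = 
  [ 40,  20]
  [ 20,  50]
≠ I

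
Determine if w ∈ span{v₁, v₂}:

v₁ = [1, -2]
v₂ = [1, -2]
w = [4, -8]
Yes

Form the augmented matrix and row-reduce:
[v₁|v₂|w] = 
  [  1,   1,   4]
  [ -2,  -2,  -8]
R2 → R2 + (2)·R1
REF = 
  [  1,   1,   4]
  [  0,   0,   0]

No row of the form [0 0 | nonzero], so the system is consistent. Back-substitution gives c₁ = 4, c₂ = 0: w = (4)·v₁ + (0)·v₂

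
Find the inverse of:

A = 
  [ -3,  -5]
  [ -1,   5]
det(A) = (-3)(5) - (-5)(-1) = -20
For a 2×2 matrix, A⁻¹ = (1/det(A)) · [[d, -b], [-c, a]]
    = (-1/20) · [[5, 5], [1, -3]]

A⁻¹ = 
  [ -1/4,  -1/4]
  [-1/20,  3/20]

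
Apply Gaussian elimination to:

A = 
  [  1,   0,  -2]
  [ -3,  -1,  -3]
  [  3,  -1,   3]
Row operations:
R2 → R2 + (3)·R1
R3 → R3 - (3)·R1
R3 → R3 - (1)·R2

Resulting echelon form:
REF = 
  [  1,   0,  -2]
  [  0,  -1,  -9]
  [  0,   0,  18]

Rank = 3 (number of non-zero pivot rows).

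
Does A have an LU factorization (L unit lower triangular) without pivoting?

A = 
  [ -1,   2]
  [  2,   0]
Yes.
A[1,1] = -1 ≠ 0, so Gaussian elimination proceeds without a row swap: multiplier ℓ₂₁ = (2)/(-1) = -2, and U[2,2] = 0 - (-2)(2) = 4.
L = 
  [  1,   0]
  [ -2,   1]
U = 
  [ -1,   2]
  [  0,   4]
Check row 2 of LU: [(-2)(-1), (-2)(2) + 4] = [2, 0] = row 2 of A ✓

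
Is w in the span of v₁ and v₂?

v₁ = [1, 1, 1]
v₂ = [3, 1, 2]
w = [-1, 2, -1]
No

Form the augmented matrix and row-reduce:
[v₁|v₂|w] = 
  [  1,   3,  -1]
  [  1,   1,   2]
  [  1,   2,  -1]
R2 → R2 - (1)·R1
R3 → R3 - (1)·R1
R3 → R3 - (1/2)·R2
REF = 
  [   1,    3,   -1]
  [   0,   -2,    3]
  [   0,    0, -3/2]

Row 3 reads [0 0 | -3/2], i.e. 0 = -3/2, so the system is inconsistent and w ∉ span{v₁, v₂}.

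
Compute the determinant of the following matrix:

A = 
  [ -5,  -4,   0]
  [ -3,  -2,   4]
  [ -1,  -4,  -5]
Cofactor expansion along row 1:
det(A) = (-5)·((-2)(-5) - (4)(-4)) - (-4)·((-3)(-5) - (4)(-1)) + (0)·((-3)(-4) - (-2)(-1))
  = (-5)(26) - (-4)(19) + (0)(10)
  = -54

det(A) = -54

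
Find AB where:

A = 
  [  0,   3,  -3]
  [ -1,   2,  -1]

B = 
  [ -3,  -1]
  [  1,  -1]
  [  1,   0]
AB = 
  [  0,  -3]
  [  4,  -1]

A is 2×3 and B is 3×2, so AB is 2×2. Each entry is (row of A)·(column of B):
AB[1,1] = (0)(-3) + (3)(1) + (-3)(1) = 0
AB[1,2] = (0)(-1) + (3)(-1) + (-3)(0) = -3
AB[2,1] = (-1)(-3) + (2)(1) + (-1)(1) = 4
AB[2,2] = (-1)(-1) + (2)(-1) + (-1)(0) = -1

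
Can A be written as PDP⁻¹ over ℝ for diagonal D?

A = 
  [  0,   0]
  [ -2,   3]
Yes

tr(A) = 3, det(A) = 0
Characteristic polynomial: λ² - tr(A)λ + det(A) = λ² - 3λ
λ² - 3λ = λ(λ - 3)
Eigenvalues: 3, 0
λ=0: alg. mult. = 1, geom. mult. = 2 - rank(A - (0)I) = 2 - 1 = 1
λ=3: alg. mult. = 1, geom. mult. = 2 - rank(A - (3)I) = 2 - 1 = 1
Sum of geometric multiplicities equals n, so A has n independent eigenvectors.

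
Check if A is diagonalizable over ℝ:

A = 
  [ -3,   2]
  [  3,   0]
Yes

tr(A) = -3, det(A) = -6
Characteristic polynomial: λ² - tr(A)λ + det(A) = λ² + 3λ - 6
λ² + 3λ - 6 = 0  ⇒  λ = (-3 ± √((3)² - 4·(-6)))/2 = (-3 ± √(33))/2
  = (-3 + √33)/2,  (-3 - √33)/2
Eigenvalues: (-3 + √33)/2, (-3 - √33)/2  (≈ 1.372, -4.372)
The two irrational eigenvalues are distinct (simple), so each has alg. mult. = geom. mult. = 1.
Sum of geometric multiplicities equals n, so A has n independent eigenvectors.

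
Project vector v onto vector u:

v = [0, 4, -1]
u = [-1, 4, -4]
v·u = (0)(-1) + (4)(4) + (-1)(-4) = 20
u·u = (-1)² + (4)² + (-4)² = 33
proj_u(v) = (v·u / u·u) × u = (20/33) × u

proj_u(v) = [-20/33, 80/33, -80/33]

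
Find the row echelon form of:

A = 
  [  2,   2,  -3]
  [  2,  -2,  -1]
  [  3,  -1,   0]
Row operations:
R2 → R2 - (1)·R1
R3 → R3 - (3/2)·R1
R3 → R3 - (1)·R2

Resulting echelon form:
REF = 
  [  2,   2,  -3]
  [  0,  -4,   2]
  [  0,   0, 5/2]

Rank = 3 (number of non-zero pivot rows).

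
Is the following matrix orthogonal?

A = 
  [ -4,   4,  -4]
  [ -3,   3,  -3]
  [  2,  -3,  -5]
No

AᵀA = 
  [ 29, -31,  15]
  [-31,  34, -10]
  [ 15, -10,  50]
≠ I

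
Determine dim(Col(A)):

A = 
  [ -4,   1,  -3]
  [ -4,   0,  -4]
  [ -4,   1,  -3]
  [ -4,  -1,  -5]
Row reduce:
R2 → R2 - (1)·R1
R3 → R3 - (1)·R1
R4 → R4 - (1)·R1
R4 → R4 - (2)·R2
REF = 
  [ -4,   1,  -3]
  [  0,  -1,  -1]
  [  0,   0,   0]
  [  0,   0,   0]
Pivot columns: 1, 2 → 2 pivots.
dim(Col(A)) = number of pivot columns = 2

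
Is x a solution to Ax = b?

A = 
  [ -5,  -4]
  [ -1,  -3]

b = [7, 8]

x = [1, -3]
Yes

Ax = [7, 8] = b ✓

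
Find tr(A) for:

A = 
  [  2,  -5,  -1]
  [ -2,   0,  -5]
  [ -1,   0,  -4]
-2

tr(A) = 2 + 0 + -4 = -2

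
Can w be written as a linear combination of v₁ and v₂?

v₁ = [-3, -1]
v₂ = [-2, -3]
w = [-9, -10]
Yes

Form the augmented matrix and row-reduce:
[v₁|v₂|w] = 
  [ -3,  -2,  -9]
  [ -1,  -3, -10]
R2 → R2 - (1/3)·R1
REF = 
  [  -3,   -2,   -9]
  [   0, -7/3,   -7]

No row of the form [0 0 | nonzero], so the system is consistent. Back-substitution gives c₁ = 1, c₂ = 3: w = (1)·v₁ + (3)·v₂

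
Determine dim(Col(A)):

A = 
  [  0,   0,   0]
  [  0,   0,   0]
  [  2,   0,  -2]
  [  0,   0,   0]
Row reduce:
Swap R1 ↔ R3
REF = 
  [  2,   0,  -2]
  [  0,   0,   0]
  [  0,   0,   0]
  [  0,   0,   0]
Pivot columns: 1 → 1 pivot.
dim(Col(A)) = number of pivot columns = 1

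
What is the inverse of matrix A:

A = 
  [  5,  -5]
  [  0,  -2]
det(A) = (5)(-2) - (-5)(0) = -10
For a 2×2 matrix, A⁻¹ = (1/det(A)) · [[d, -b], [-c, a]]
    = (-1/10) · [[-2, 5], [0, 5]]

A⁻¹ = 
  [ 1/5, -1/2]
  [   0, -1/2]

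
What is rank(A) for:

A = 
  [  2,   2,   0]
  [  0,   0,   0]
rank(A) = 1

Row reduce:
(no row operations needed)
REF = 
  [  2,   2,   0]
  [  0,   0,   0]
Pivot columns: 1 → 1 pivot.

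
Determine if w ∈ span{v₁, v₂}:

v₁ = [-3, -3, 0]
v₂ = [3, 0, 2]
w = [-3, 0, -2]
Yes

Form the augmented matrix and row-reduce:
[v₁|v₂|w] = 
  [ -3,   3,  -3]
  [ -3,   0,   0]
  [  0,   2,  -2]
R2 → R2 - (1)·R1
R3 → R3 + (2/3)·R2
REF = 
  [ -3,   3,  -3]
  [  0,  -3,   3]
  [  0,   0,   0]

No row of the form [0 0 | nonzero], so the system is consistent. Back-substitution gives c₁ = 0, c₂ = -1: w = (0)·v₁ + (-1)·v₂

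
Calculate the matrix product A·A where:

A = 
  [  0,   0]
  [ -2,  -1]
A² = A·A:
A²[1,1] = (0)(0) + (0)(-2) = 0
A²[1,2] = (0)(0) + (0)(-1) = 0
A²[2,1] = (-2)(0) + (-1)(-2) = 2
A²[2,2] = (-2)(0) + (-1)(-1) = 1
A² = 
  [  0,   0]
  [  2,   1]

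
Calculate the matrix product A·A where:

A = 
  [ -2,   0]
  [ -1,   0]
A² = A·A:
A²[1,1] = (-2)(-2) + (0)(-1) = 4
A²[1,2] = (-2)(0) + (0)(0) = 0
A²[2,1] = (-1)(-2) + (0)(-1) = 2
A²[2,2] = (-1)(0) + (0)(0) = 0
A² = 
  [  4,   0]
  [  2,   0]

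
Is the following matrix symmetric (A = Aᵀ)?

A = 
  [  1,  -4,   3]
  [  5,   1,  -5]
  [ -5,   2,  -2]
No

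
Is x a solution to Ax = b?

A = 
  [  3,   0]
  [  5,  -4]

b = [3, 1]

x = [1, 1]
Yes

Ax = [3, 1] = b ✓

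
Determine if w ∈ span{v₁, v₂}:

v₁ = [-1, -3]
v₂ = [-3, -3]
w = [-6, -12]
Yes

Form the augmented matrix and row-reduce:
[v₁|v₂|w] = 
  [ -1,  -3,  -6]
  [ -3,  -3, -12]
R2 → R2 - (3)·R1
REF = 
  [ -1,  -3,  -6]
  [  0,   6,   6]

No row of the form [0 0 | nonzero], so the system is consistent. Back-substitution gives c₁ = 3, c₂ = 1: w = (3)·v₁ + (1)·v₂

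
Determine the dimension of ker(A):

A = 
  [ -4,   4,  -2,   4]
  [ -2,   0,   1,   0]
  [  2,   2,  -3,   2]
nullity(A) = 2

Row reduce:
R2 → R2 - (1/2)·R1
R3 → R3 + (1/2)·R1
R3 → R3 + (2)·R2
REF = 
  [ -4,   4,  -2,   4]
  [  0,  -2,   2,  -2]
  [  0,   0,   0,   0]
Pivot columns: 1, 2 → 2 pivots.
rank(A) = 2, so nullity(A) = 4 - 2 = 2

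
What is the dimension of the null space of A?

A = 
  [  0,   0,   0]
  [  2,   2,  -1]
nullity(A) = 2

Row reduce:
Swap R1 ↔ R2
REF = 
  [  2,   2,  -1]
  [  0,   0,   0]
Pivot columns: 1 → 1 pivot.
rank(A) = 1, so nullity(A) = 3 - 1 = 2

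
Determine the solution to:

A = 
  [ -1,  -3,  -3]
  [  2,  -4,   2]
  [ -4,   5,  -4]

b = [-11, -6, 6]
Row reduce the augmented matrix [A|b]:
R2 → R2 + (2)·R1
R3 → R3 - (4)·R1
R3 → R3 + (17/10)·R2
REF = 
  [  -1,   -3,   -3,  -11]
  [   0,  -10,   -4,  -28]
  [   0,    0,  6/5, 12/5]

Back-substitution:
x₃ = (12/5) / (6/5) = 2
x₂ = (-28 - (-4)(2)) / (-10) = 2
x₁ = (-11 - (-3)(2) - (-3)(2)) / (-1) = -1

x = [-1, 2, 2]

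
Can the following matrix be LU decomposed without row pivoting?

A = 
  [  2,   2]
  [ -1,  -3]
Yes.
A[1,1] = 2 ≠ 0, so Gaussian elimination proceeds without a row swap: multiplier ℓ₂₁ = (-1)/(2) = -1/2, and U[2,2] = -3 - (-1/2)(2) = -2.
L = 
  [   1,    0]
  [-1/2,    1]
U = 
  [  2,   2]
  [  0,  -2]
Check row 2 of LU: [(-1/2)(2), (-1/2)(2) + (-2)] = [-1, -3] = row 2 of A ✓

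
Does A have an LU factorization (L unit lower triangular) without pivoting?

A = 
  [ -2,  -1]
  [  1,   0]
Yes.
A[1,1] = -2 ≠ 0, so Gaussian elimination proceeds without a row swap: multiplier ℓ₂₁ = (1)/(-2) = -1/2, and U[2,2] = 0 - (-1/2)(-1) = -1/2.
L = 
  [   1,    0]
  [-1/2,    1]
U = 
  [  -2,   -1]
  [   0, -1/2]
Check row 2 of LU: [(-1/2)(-2), (-1/2)(-1) + (-1/2)] = [1, 0] = row 2 of A ✓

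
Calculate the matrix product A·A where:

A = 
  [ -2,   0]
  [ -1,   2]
A² = A·A:
A²[1,1] = (-2)(-2) + (0)(-1) = 4
A²[1,2] = (-2)(0) + (0)(2) = 0
A²[2,1] = (-1)(-2) + (2)(-1) = 0
A²[2,2] = (-1)(0) + (2)(2) = 4
A² = 
  [  4,   0]
  [  0,   4]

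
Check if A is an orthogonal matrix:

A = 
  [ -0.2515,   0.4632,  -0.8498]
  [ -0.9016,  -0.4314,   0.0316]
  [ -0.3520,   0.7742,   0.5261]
Yes

AᵀA = 
  [  1,  -0.0001,   0]
  [ -0.0001,   1,   0]
  [  0,   0,   0.9999]
≈ I (equal to I up to the 4-dp rounding of the entries)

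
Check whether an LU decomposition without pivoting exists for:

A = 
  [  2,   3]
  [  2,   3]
Yes.
A[1,1] = 2 ≠ 0, so Gaussian elimination proceeds without a row swap: multiplier ℓ₂₁ = (2)/(2) = 1, and U[2,2] = 3 - (1)(3) = 0.
L = 
  [  1,   0]
  [  1,   1]
U = 
  [  2,   3]
  [  0,   0]
Check row 2 of LU: [(1)(2), (1)(3) + 0] = [2, 3] = row 2 of A ✓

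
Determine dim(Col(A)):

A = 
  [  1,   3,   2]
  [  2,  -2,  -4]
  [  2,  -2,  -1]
Row reduce:
R2 → R2 - (2)·R1
R3 → R3 - (2)·R1
R3 → R3 - (1)·R2
REF = 
  [  1,   3,   2]
  [  0,  -8,  -8]
  [  0,   0,   3]
Pivot columns: 1, 2, 3 → 3 pivots.
dim(Col(A)) = number of pivot columns = 3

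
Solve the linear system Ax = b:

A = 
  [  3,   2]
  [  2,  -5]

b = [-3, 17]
Row reduce the augmented matrix [A|b]:
R2 → R2 - (2/3)·R1
REF = 
  [    3,     2,    -3]
  [    0, -19/3,    19]

Back-substitution:
x₂ = 19 / (-19/3) = -3
x₁ = (-3 - (2)(-3)) / 3 = 1

x = [1, -3]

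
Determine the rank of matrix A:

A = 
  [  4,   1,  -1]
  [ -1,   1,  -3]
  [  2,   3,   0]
rank(A) = 3

Row reduce:
R2 → R2 + (1/4)·R1
R3 → R3 - (1/2)·R1
R3 → R3 - (2)·R2
REF = 
  [    4,     1,    -1]
  [    0,   5/4, -13/4]
  [    0,     0,     7]
Pivot columns: 1, 2, 3 → 3 pivots.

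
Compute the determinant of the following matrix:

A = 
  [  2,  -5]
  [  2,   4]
18

For a 2×2 matrix, det = ad - bc = (2)(4) - (-5)(2) = 18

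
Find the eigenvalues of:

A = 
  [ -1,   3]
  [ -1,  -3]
λ = -2 + i√2, -2 - i√2  (≈ -2 + 1.414i, -2 - 1.414i)

tr(A) = -4, det(A) = 6
Characteristic polynomial: λ² - tr(A)λ + det(A) = λ² + 4λ + 6
λ² + 4λ + 6 = 0  ⇒  λ = (-4 ± √((4)² - 4·(6)))/2 = (-4 ± √(-8))/2
  = -2 + i√2,  -2 - i√2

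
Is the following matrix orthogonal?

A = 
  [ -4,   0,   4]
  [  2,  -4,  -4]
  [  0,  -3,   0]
No

AᵀA = 
  [ 20,  -8, -24]
  [ -8,  25,  16]
  [-24,  16,  32]
≠ I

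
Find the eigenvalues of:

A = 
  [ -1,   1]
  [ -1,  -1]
λ = -1 + i, -1 - i  (≈ -1 + 1i, -1 - 1i)

tr(A) = -2, det(A) = 2
Characteristic polynomial: λ² - tr(A)λ + det(A) = λ² + 2λ + 2
λ² + 2λ + 2 = 0  ⇒  λ = (-2 ± √((2)² - 4·(2)))/2 = (-2 ± √(-4))/2
  = -1 + i,  -1 - i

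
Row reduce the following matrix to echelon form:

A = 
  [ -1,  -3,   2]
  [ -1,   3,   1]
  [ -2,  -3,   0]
Row operations:
R2 → R2 - (1)·R1
R3 → R3 - (2)·R1
R3 → R3 - (1/2)·R2

Resulting echelon form:
REF = 
  [  -1,   -3,    2]
  [   0,    6,   -1]
  [   0,    0, -7/2]

Rank = 3 (number of non-zero pivot rows).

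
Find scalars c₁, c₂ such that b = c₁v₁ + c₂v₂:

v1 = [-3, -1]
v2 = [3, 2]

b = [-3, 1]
c1 = 3, c2 = 2

b = 3·v1 + 2·v2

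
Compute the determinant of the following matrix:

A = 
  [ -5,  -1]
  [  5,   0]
For a 2×2 matrix, det = ad - bc = (-5)(0) - (-1)(5) = 5

det(A) = 5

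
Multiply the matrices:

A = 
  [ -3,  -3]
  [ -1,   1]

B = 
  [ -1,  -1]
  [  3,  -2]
A is 2×2 and B is 2×2, so AB is 2×2. Each entry is (row of A)·(column of B):
AB[1,1] = (-3)(-1) + (-3)(3) = -6
AB[1,2] = (-3)(-1) + (-3)(-2) = 9
AB[2,1] = (-1)(-1) + (1)(3) = 4
AB[2,2] = (-1)(-1) + (1)(-2) = -1

AB = 
  [ -6,   9]
  [  4,  -1]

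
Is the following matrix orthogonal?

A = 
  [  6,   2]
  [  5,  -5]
No

AᵀA = 
  [ 61, -13]
  [-13,  29]
≠ I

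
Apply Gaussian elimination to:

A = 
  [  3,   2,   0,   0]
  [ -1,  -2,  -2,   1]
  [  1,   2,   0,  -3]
Row operations:
R2 → R2 + (1/3)·R1
R3 → R3 - (1/3)·R1
R3 → R3 + (1)·R2

Resulting echelon form:
REF = 
  [   3,    2,    0,    0]
  [   0, -4/3,   -2,    1]
  [   0,    0,   -2,   -2]

Rank = 3 (number of non-zero pivot rows).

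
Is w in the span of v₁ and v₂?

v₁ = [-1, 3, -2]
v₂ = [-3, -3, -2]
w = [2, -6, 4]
Yes

Form the augmented matrix and row-reduce:
[v₁|v₂|w] = 
  [ -1,  -3,   2]
  [  3,  -3,  -6]
  [ -2,  -2,   4]
R2 → R2 + (3)·R1
R3 → R3 - (2)·R1
R3 → R3 + (1/3)·R2
REF = 
  [ -1,  -3,   2]
  [  0, -12,   0]
  [  0,   0,   0]

No row of the form [0 0 | nonzero], so the system is consistent. Back-substitution gives c₁ = -2, c₂ = 0: w = (-2)·v₁ + (0)·v₂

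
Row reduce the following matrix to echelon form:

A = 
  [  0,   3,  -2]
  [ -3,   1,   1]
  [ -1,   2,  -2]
Row operations:
Swap R1 ↔ R2
R3 → R3 - (1/3)·R1
R3 → R3 - (5/9)·R2

Resulting echelon form:
REF = 
  [   -3,     1,     1]
  [    0,     3,    -2]
  [    0,     0, -11/9]

Rank = 3 (number of non-zero pivot rows).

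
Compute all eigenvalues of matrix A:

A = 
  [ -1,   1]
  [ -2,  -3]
λ = -2 + i, -2 - i  (≈ -2 + 1i, -2 - 1i)

tr(A) = -4, det(A) = 5
Characteristic polynomial: λ² - tr(A)λ + det(A) = λ² + 4λ + 5
λ² + 4λ + 5 = 0  ⇒  λ = (-4 ± √((4)² - 4·(5)))/2 = (-4 ± √(-4))/2
  = -2 + i,  -2 - i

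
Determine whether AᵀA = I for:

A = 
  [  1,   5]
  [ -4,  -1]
No

AᵀA = 
  [ 17,   9]
  [  9,  26]
≠ I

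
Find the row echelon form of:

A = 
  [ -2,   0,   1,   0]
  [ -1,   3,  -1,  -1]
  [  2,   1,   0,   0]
Row operations:
R2 → R2 - (1/2)·R1
R3 → R3 + (1)·R1
R3 → R3 - (1/3)·R2

Resulting echelon form:
REF = 
  [  -2,    0,    1,    0]
  [   0,    3, -3/2,   -1]
  [   0,    0,  3/2,  1/3]

Rank = 3 (number of non-zero pivot rows).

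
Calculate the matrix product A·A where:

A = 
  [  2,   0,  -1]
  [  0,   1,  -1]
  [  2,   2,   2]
A² = A·A:
A²[1,1] = (2)(2) + (0)(0) + (-1)(2) = 2
A²[1,2] = (2)(0) + (0)(1) + (-1)(2) = -2
A²[1,3] = (2)(-1) + (0)(-1) + (-1)(2) = -4
A²[2,1] = (0)(2) + (1)(0) + (-1)(2) = -2
A²[2,2] = (0)(0) + (1)(1) + (-1)(2) = -1
A²[2,3] = (0)(-1) + (1)(-1) + (-1)(2) = -3
A²[3,1] = (2)(2) + (2)(0) + (2)(2) = 8
A²[3,2] = (2)(0) + (2)(1) + (2)(2) = 6
A²[3,3] = (2)(-1) + (2)(-1) + (2)(2) = 0
A² = 
  [  2,  -2,  -4]
  [ -2,  -1,  -3]
  [  8,   6,   0]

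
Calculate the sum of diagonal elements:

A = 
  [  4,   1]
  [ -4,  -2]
2

tr(A) = 4 + -2 = 2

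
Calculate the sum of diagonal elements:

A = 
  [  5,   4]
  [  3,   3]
8

tr(A) = 5 + 3 = 8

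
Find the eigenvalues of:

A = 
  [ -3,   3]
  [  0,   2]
tr(A) = -1, det(A) = -6
Characteristic polynomial: λ² - tr(A)λ + det(A) = λ² + λ - 6
λ² + λ - 6 = (λ + 3)(λ - 2)

λ = 2, -3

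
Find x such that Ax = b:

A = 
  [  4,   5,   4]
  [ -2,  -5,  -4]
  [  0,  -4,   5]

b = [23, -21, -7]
x = [1, 3, 1]

Row reduce the augmented matrix [A|b]:
R2 → R2 + (1/2)·R1
R3 → R3 - (8/5)·R2
REF = 
  [    4,     5,     4,    23]
  [    0,  -5/2,    -2, -19/2]
  [    0,     0,  41/5,  41/5]

Back-substitution:
x₃ = (41/5) / (41/5) = 1
x₂ = (-19/2 - (-2)(1)) / (-5/2) = 3
x₁ = (23 - (5)(3) - (4)(1)) / 4 = 1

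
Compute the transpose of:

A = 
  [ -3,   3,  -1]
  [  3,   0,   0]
Aᵀ = 
  [ -3,   3]
  [  3,   0]
  [ -1,   0]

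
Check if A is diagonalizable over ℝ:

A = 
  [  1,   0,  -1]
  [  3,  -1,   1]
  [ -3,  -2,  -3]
No

Characteristic polynomial: det(λI - A) = λ³ + 3λ² - 2λ - 14
By the rational root theorem any rational root is an integer dividing 14; none of those is a root, so p(λ) has no rational roots and hence (being an irreducible cubic) no repeated roots.
Discriminant of the cubic: Δ = -2200
Δ < 0 ⇒ one real eigenvalue and a complex-conjugate pair: λ ≈ -2.453 + 1.154i, -2.453 - 1.154i, 1.905
Has complex eigenvalues (not diagonalizable over ℝ).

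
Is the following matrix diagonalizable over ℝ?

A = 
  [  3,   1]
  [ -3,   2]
No

tr(A) = 5, det(A) = 9
Characteristic polynomial: λ² - tr(A)λ + det(A) = λ² - 5λ + 9
λ² - 5λ + 9 = 0  ⇒  λ = (5 ± √((-5)² - 4·(9)))/2 = (5 ± √(-11))/2
  = (5 + i√11)/2,  (5 - i√11)/2
Eigenvalues: (5 + i√11)/2, (5 - i√11)/2  (≈ 2.5 + 1.658i, 2.5 - 1.658i)
Has complex eigenvalues (not diagonalizable over ℝ).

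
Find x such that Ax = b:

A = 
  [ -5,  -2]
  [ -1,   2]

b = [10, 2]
Row reduce the augmented matrix [A|b]:
R2 → R2 - (1/5)·R1
REF = 
  [  -5,   -2,   10]
  [   0, 12/5,    0]

Back-substitution:
x₂ = 0 / (12/5) = 0
x₁ = (10 - (-2)(0)) / (-5) = -2

x = [-2, 0]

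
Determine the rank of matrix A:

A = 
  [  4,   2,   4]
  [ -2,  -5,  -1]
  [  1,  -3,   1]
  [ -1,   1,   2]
rank(A) = 3

Row reduce:
R2 → R2 + (1/2)·R1
R3 → R3 - (1/4)·R1
R4 → R4 + (1/4)·R1
R3 → R3 - (7/8)·R2
R4 → R4 + (3/8)·R2
R4 → R4 + (27/7)·R3
REF = 
  [   4,    2,    4]
  [   0,   -4,    1]
  [   0,    0, -7/8]
  [   0,    0,    0]
Pivot columns: 1, 2, 3 → 3 pivots.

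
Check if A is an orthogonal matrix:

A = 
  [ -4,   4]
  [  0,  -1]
No

AᵀA = 
  [ 16, -16]
  [-16,  17]
≠ I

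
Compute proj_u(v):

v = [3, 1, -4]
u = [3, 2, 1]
v·u = (3)(3) + (1)(2) + (-4)(1) = 7
u·u = (3)² + (2)² + (1)² = 14
proj_u(v) = (v·u / u·u) × u = (7/14) × u = (1/2) × u

proj_u(v) = [3/2, 1, 1/2]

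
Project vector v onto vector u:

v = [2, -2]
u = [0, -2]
proj_u(v) = [0, -2]

v·u = (2)(0) + (-2)(-2) = 4
u·u = (0)² + (-2)² = 4
proj_u(v) = (v·u / u·u) × u = (4/4) × u = (1) × u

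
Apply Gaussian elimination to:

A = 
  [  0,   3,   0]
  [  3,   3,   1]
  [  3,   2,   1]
Row operations:
Swap R1 ↔ R2
R3 → R3 - (1)·R1
R3 → R3 + (1/3)·R2

Resulting echelon form:
REF = 
  [  3,   3,   1]
  [  0,   3,   0]
  [  0,   0,   0]

Rank = 2 (number of non-zero pivot rows).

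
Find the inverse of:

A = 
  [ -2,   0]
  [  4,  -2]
det(A) = (-2)(-2) - (0)(4) = 4
For a 2×2 matrix, A⁻¹ = (1/det(A)) · [[d, -b], [-c, a]]
    = (1/4) · [[-2, 0], [-4, -2]]

A⁻¹ = 
  [-1/2,    0]
  [  -1, -1/2]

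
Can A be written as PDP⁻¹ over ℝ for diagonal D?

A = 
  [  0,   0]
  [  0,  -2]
Yes

tr(A) = -2, det(A) = 0
Characteristic polynomial: λ² - tr(A)λ + det(A) = λ² + 2λ
λ² + 2λ = λ(λ + 2)
Eigenvalues: 0, -2
λ=-2: alg. mult. = 1, geom. mult. = 2 - rank(A - (-2)I) = 2 - 1 = 1
λ=0: alg. mult. = 1, geom. mult. = 2 - rank(A - (0)I) = 2 - 1 = 1
Sum of geometric multiplicities equals n, so A has n independent eigenvectors.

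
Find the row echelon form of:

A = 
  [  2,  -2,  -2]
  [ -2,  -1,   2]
Row operations:
R2 → R2 + (1)·R1

Resulting echelon form:
REF = 
  [  2,  -2,  -2]
  [  0,  -3,   0]

Rank = 2 (number of non-zero pivot rows).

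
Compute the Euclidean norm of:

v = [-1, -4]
4.123

||v||₂ = √((-1)² + (-4)²) = √17 = 4.123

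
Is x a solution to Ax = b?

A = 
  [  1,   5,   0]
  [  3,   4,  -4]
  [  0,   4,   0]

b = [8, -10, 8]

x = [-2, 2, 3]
Yes

Ax = [8, -10, 8] = b ✓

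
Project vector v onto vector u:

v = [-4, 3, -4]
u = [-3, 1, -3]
proj_u(v) = [-81/19, 27/19, -81/19]

v·u = (-4)(-3) + (3)(1) + (-4)(-3) = 27
u·u = (-3)² + (1)² + (-3)² = 19
proj_u(v) = (v·u / u·u) × u = (27/19) × u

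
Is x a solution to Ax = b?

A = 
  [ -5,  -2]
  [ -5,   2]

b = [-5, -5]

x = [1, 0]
Yes

Ax = [-5, -5] = b ✓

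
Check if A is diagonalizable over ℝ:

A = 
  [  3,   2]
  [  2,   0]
Yes

tr(A) = 3, det(A) = -4
Characteristic polynomial: λ² - tr(A)λ + det(A) = λ² - 3λ - 4
λ² - 3λ - 4 = (λ + 1)(λ - 4)
Eigenvalues: 4, -1
λ=-1: alg. mult. = 1, geom. mult. = 2 - rank(A - (-1)I) = 2 - 1 = 1
λ=4: alg. mult. = 1, geom. mult. = 2 - rank(A - (4)I) = 2 - 1 = 1
Sum of geometric multiplicities equals n, so A has n independent eigenvectors.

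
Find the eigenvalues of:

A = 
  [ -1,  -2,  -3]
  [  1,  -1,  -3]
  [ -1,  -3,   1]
Characteristic polynomial: det(λI - A) = λ³ + λ² - 11λ - 18
Testing integer divisors of the constant term: p(-2) = 0, so (λ + 2) is a factor:
p(λ) = (λ + 2)(λ² - λ - 9)
λ² - λ - 9 = 0  ⇒  λ = (1 ± √((-1)² - 4·(-9)))/2 = (1 ± √(37))/2
  = (1 + √37)/2,  (1 - √37)/2

λ = -2, (1 + √37)/2, (1 - √37)/2  (≈ -2, 3.541, -2.541)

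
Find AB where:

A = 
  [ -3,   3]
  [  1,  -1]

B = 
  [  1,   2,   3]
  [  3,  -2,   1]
A is 2×2 and B is 2×3, so AB is 2×3. Each entry is (row of A)·(column of B):
AB[1,1] = (-3)(1) + (3)(3) = 6
AB[1,2] = (-3)(2) + (3)(-2) = -12
AB[1,3] = (-3)(3) + (3)(1) = -6
AB[2,1] = (1)(1) + (-1)(3) = -2
AB[2,2] = (1)(2) + (-1)(-2) = 4
AB[2,3] = (1)(3) + (-1)(1) = 2

AB = 
  [  6, -12,  -6]
  [ -2,   4,   2]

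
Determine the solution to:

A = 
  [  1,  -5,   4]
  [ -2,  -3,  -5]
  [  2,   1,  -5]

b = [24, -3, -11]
Row reduce the augmented matrix [A|b]:
R2 → R2 + (2)·R1
R3 → R3 - (2)·R1
R3 → R3 + (11/13)·R2
REF = 
  [      1,      -5,       4,      24]
  [      0,     -13,       3,      45]
  [      0,       0, -136/13, -272/13]

Back-substitution:
x₃ = (-272/13) / (-136/13) = 2
x₂ = (45 - (3)(2)) / (-13) = -3
x₁ = (24 - (-5)(-3) - (4)(2)) / 1 = 1

x = [1, -3, 2]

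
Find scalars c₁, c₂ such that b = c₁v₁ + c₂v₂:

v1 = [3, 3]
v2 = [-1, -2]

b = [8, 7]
c1 = 3, c2 = 1

b = 3·v1 + 1·v2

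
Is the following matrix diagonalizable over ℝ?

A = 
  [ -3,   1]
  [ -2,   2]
Yes

tr(A) = -1, det(A) = -4
Characteristic polynomial: λ² - tr(A)λ + det(A) = λ² + λ - 4
λ² + λ - 4 = 0  ⇒  λ = (-1 ± √((1)² - 4·(-4)))/2 = (-1 ± √(17))/2
  = (-1 + √17)/2,  (-1 - √17)/2
Eigenvalues: (-1 + √17)/2, (-1 - √17)/2  (≈ 1.562, -2.562)
The two irrational eigenvalues are distinct (simple), so each has alg. mult. = geom. mult. = 1.
Sum of geometric multiplicities equals n, so A has n independent eigenvectors.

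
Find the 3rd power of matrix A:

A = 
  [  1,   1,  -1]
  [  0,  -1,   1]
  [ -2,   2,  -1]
A² = A·A:
A²[1,1] = (1)(1) + (1)(0) + (-1)(-2) = 3
A²[1,2] = (1)(1) + (1)(-1) + (-1)(2) = -2
A²[1,3] = (1)(-1) + (1)(1) + (-1)(-1) = 1
A²[2,1] = (0)(1) + (-1)(0) + (1)(-2) = -2
A²[2,2] = (0)(1) + (-1)(-1) + (1)(2) = 3
A²[2,3] = (0)(-1) + (-1)(1) + (1)(-1) = -2
A²[3,1] = (-2)(1) + (2)(0) + (-1)(-2) = 0
A²[3,2] = (-2)(1) + (2)(-1) + (-1)(2) = -6
A²[3,3] = (-2)(-1) + (2)(1) + (-1)(-1) = 5
A² = 
  [  3,  -2,   1]
  [ -2,   3,  -2]
  [  0,  -6,   5]

A^3 = A^2·A:
A^3[1,1] = (3)(1) + (-2)(0) + (1)(-2) = 1
A^3[1,2] = (3)(1) + (-2)(-1) + (1)(2) = 7
A^3[1,3] = (3)(-1) + (-2)(1) + (1)(-1) = -6
A^3[2,1] = (-2)(1) + (3)(0) + (-2)(-2) = 2
A^3[2,2] = (-2)(1) + (3)(-1) + (-2)(2) = -9
A^3[2,3] = (-2)(-1) + (3)(1) + (-2)(-1) = 7
A^3[3,1] = (0)(1) + (-6)(0) + (5)(-2) = -10
A^3[3,2] = (0)(1) + (-6)(-1) + (5)(2) = 16
A^3[3,3] = (0)(-1) + (-6)(1) + (5)(-1) = -11
A^3 = 
  [  1,   7,  -6]
  [  2,  -9,   7]
  [-10,  16, -11]

Therefore
A^3 = 
  [  1,   7,  -6]
  [  2,  -9,   7]
  [-10,  16, -11]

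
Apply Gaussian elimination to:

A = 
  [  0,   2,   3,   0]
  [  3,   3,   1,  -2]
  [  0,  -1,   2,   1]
Row operations:
Swap R1 ↔ R2
R3 → R3 + (1/2)·R2

Resulting echelon form:
REF = 
  [  3,   3,   1,  -2]
  [  0,   2,   3,   0]
  [  0,   0, 7/2,   1]

Rank = 3 (number of non-zero pivot rows).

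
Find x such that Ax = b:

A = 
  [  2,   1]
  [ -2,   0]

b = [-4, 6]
Row reduce the augmented matrix [A|b]:
R2 → R2 + (1)·R1
REF = 
  [  2,   1,  -4]
  [  0,   1,   2]

Back-substitution:
x₂ = 2 / 1 = 2
x₁ = (-4 - (1)(2)) / 2 = -3

x = [-3, 2]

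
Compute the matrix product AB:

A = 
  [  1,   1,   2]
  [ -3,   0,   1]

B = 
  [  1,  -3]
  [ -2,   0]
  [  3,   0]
A is 2×3 and B is 3×2, so AB is 2×2. Each entry is (row of A)·(column of B):
AB[1,1] = (1)(1) + (1)(-2) + (2)(3) = 5
AB[1,2] = (1)(-3) + (1)(0) + (2)(0) = -3
AB[2,1] = (-3)(1) + (0)(-2) + (1)(3) = 0
AB[2,2] = (-3)(-3) + (0)(0) + (1)(0) = 9

AB = 
  [  5,  -3]
  [  0,   9]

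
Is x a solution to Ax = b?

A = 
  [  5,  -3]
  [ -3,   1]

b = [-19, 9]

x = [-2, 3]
Yes

Ax = [-19, 9] = b ✓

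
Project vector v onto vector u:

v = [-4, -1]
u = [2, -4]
v·u = (-4)(2) + (-1)(-4) = -4
u·u = (2)² + (-4)² = 20
proj_u(v) = (v·u / u·u) × u = (-4/20) × u = (-1/5) × u

proj_u(v) = [-2/5, 4/5]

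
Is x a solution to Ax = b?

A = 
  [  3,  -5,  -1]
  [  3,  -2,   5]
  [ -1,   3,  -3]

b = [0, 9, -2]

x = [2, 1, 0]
No

Ax = [1, 4, 1] ≠ b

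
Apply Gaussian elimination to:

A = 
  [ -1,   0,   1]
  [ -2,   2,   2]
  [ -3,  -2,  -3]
Row operations:
R2 → R2 - (2)·R1
R3 → R3 - (3)·R1
R3 → R3 + (1)·R2

Resulting echelon form:
REF = 
  [ -1,   0,   1]
  [  0,   2,   0]
  [  0,   0,  -6]

Rank = 3 (number of non-zero pivot rows).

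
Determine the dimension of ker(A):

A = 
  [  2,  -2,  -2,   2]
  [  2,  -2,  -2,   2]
nullity(A) = 3

Row reduce:
R2 → R2 - (1)·R1
REF = 
  [  2,  -2,  -2,   2]
  [  0,   0,   0,   0]
Pivot columns: 1 → 1 pivot.
rank(A) = 1, so nullity(A) = 4 - 1 = 3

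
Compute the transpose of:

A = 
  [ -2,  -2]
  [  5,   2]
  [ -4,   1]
Aᵀ = 
  [ -2,   5,  -4]
  [ -2,   2,   1]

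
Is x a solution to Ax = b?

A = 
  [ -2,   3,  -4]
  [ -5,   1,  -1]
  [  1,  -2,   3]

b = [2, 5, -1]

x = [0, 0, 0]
No

Ax = [0, 0, 0] ≠ b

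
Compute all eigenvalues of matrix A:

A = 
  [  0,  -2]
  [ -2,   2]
λ = 1 + √5, 1 - √5  (≈ 3.236, -1.236)

tr(A) = 2, det(A) = -4
Characteristic polynomial: λ² - tr(A)λ + det(A) = λ² - 2λ - 4
λ² - 2λ - 4 = 0  ⇒  λ = (2 ± √((-2)² - 4·(-4)))/2 = (2 ± √(20))/2
  = 1 + √5,  1 - √5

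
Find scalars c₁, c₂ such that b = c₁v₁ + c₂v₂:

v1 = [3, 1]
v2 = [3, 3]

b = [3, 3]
c1 = 0, c2 = 1

b = 0·v1 + 1·v2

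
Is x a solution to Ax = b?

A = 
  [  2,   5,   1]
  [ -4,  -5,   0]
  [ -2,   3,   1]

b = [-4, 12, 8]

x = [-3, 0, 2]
Yes

Ax = [-4, 12, 8] = b ✓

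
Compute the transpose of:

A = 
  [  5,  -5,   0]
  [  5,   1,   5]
Aᵀ = 
  [  5,   5]
  [ -5,   1]
  [  0,   5]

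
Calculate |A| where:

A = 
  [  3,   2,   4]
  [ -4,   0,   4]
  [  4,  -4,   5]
Cofactor expansion along row 1:
det(A) = (3)·((0)(5) - (4)(-4)) - (2)·((-4)(5) - (4)(4)) + (4)·((-4)(-4) - (0)(4))
  = (3)(16) - (2)(-36) + (4)(16)
  = 184

det(A) = 184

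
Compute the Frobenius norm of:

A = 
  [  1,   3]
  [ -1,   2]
||A||_F = 3.873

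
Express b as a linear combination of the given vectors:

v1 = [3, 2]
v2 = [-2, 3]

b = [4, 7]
c1 = 2, c2 = 1

b = 2·v1 + 1·v2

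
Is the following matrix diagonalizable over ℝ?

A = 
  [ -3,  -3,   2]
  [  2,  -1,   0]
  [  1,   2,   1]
No

Characteristic polynomial: det(λI - A) = λ³ + 3λ² + 3λ - 19
By the rational root theorem any rational root is an integer dividing 19; none of those is a root, so p(λ) has no rational roots and hence (being an irreducible cubic) no repeated roots.
Discriminant of the cubic: Δ = -10800
Δ < 0 ⇒ one real eigenvalue and a complex-conjugate pair: λ ≈ -2.357 + 2.351i, -2.357 - 2.351i, 1.714
Has complex eigenvalues (not diagonalizable over ℝ).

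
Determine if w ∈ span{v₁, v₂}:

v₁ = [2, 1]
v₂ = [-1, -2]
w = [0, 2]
Yes

Form the augmented matrix and row-reduce:
[v₁|v₂|w] = 
  [  2,  -1,   0]
  [  1,  -2,   2]
R2 → R2 - (1/2)·R1
REF = 
  [   2,   -1,    0]
  [   0, -3/2,    2]

No row of the form [0 0 | nonzero], so the system is consistent. Back-substitution gives c₁ = -2/3, c₂ = -4/3: w = (-2/3)·v₁ + (-4/3)·v₂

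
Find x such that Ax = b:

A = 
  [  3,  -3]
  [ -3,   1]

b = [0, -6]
Row reduce the augmented matrix [A|b]:
R2 → R2 + (1)·R1
REF = 
  [  3,  -3,   0]
  [  0,  -2,  -6]

Back-substitution:
x₂ = (-6) / (-2) = 3
x₁ = (0 - (-3)(3)) / 3 = 3

x = [3, 3]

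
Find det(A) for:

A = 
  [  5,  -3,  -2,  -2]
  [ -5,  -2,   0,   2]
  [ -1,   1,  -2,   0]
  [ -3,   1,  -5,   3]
Cofactor expansion along row 1: det(A) = a₁₁M₁₁ - a₁₂M₁₂ + a₁₃M₁₃ - a₁₄M₁₄

M₁₁ = det[[-2, 0, 2]; [1, -2, 0]; [1, -5, 3]]
  = (-2)·((-2)(3) - (0)(-5)) - (0)·((1)(3) - (0)(1)) + (2)·((1)(-5) - (-2)(1))
  = (-2)(-6) - (0)(3) + (2)(-3)
  = 6
M₁₂ = det[[-5, 0, 2]; [-1, -2, 0]; [-3, -5, 3]]
  = (-5)·((-2)(3) - (0)(-5)) - (0)·((-1)(3) - (0)(-3)) + (2)·((-1)(-5) - (-2)(-3))
  = (-5)(-6) - (0)(-3) + (2)(-1)
  = 28
M₁₃ = det[[-5, -2, 2]; [-1, 1, 0]; [-3, 1, 3]]
  = (-5)·((1)(3) - (0)(1)) - (-2)·((-1)(3) - (0)(-3)) + (2)·((-1)(1) - (1)(-3))
  = (-5)(3) - (-2)(-3) + (2)(2)
  = -17
M₁₄ = det[[-5, -2, 0]; [-1, 1, -2]; [-3, 1, -5]]
  = (-5)·((1)(-5) - (-2)(1)) - (-2)·((-1)(-5) - (-2)(-3)) + (0)·((-1)(1) - (1)(-3))
  = (-5)(-3) - (-2)(-1) + (0)(2)
  = 13

det(A) = (5)(6) - (-3)(28) + (-2)(-17) - (-2)(13) = 174

det(A) = 174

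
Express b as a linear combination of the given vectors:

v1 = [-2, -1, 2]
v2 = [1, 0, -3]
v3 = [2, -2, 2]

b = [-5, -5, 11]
c1 = 3, c2 = -1, c3 = 1

b = 3·v1 + -1·v2 + 1·v3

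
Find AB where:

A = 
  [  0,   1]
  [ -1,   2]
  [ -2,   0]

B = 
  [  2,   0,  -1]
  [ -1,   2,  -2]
A is 3×2 and B is 2×3, so AB is 3×3. Each entry is (row of A)·(column of B):
AB[1,1] = (0)(2) + (1)(-1) = -1
AB[1,2] = (0)(0) + (1)(2) = 2
AB[1,3] = (0)(-1) + (1)(-2) = -2
AB[2,1] = (-1)(2) + (2)(-1) = -4
AB[2,2] = (-1)(0) + (2)(2) = 4
AB[2,3] = (-1)(-1) + (2)(-2) = -3
AB[3,1] = (-2)(2) + (0)(-1) = -4
AB[3,2] = (-2)(0) + (0)(2) = 0
AB[3,3] = (-2)(-1) + (0)(-2) = 2

AB = 
  [ -1,   2,  -2]
  [ -4,   4,  -3]
  [ -4,   0,   2]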